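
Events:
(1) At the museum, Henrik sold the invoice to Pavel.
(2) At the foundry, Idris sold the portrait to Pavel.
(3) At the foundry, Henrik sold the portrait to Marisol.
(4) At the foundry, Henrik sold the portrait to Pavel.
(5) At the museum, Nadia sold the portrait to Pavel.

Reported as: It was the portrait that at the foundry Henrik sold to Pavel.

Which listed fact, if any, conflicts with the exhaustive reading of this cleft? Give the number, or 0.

0

The cleft puts "the portrait" in focus and presupposes the open proposition with agent = Henrik, recipient = Pavel, setting = at the foundry.
The exhaustive reading says no other thing fits that background.
Every other fact differs from the presupposition on some backgrounded slot, so none challenges the exhaustivity.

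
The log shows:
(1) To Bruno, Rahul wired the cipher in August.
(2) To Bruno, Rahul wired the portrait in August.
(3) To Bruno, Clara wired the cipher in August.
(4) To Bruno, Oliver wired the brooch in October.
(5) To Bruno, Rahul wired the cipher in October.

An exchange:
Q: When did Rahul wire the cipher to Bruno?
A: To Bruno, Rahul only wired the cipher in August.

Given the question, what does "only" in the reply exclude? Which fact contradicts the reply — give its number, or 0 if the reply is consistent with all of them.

5

The question "When did ...?" targets the setting, so in the reply the focus falls on "in August".
"Only" then excludes alternative settings while the background — Rahul as agent and the cipher as thing and Bruno as recipient — is held fixed.
Fact (5) shares the background with a different setting (in October) — counterexample.
(Fact (2) would refute a reading with focus on the thing — but that is not what the question asks.)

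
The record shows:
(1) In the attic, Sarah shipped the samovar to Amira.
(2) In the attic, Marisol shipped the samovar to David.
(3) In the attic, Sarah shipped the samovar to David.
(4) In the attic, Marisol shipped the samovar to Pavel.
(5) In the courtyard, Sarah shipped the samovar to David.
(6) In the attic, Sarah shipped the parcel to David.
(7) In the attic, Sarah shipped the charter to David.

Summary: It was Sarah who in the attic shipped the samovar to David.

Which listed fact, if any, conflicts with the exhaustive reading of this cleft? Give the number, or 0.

2

The cleft puts "Sarah" in focus and presupposes the open proposition with same thing, recipient, setting (the samovar / David / in the attic).
Exhaustivity: Sarah is the only agent satisfying that background.
Fact (2) shares the background but with agent = Marisol; exhaustivity is violated.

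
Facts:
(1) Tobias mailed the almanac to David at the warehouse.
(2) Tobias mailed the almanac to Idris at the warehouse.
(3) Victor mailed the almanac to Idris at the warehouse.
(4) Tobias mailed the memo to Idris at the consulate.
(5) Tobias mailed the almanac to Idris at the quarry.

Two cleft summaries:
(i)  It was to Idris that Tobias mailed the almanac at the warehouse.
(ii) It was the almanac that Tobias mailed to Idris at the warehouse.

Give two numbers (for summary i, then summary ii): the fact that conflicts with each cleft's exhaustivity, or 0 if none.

Summary (i) focuses "Idris" (the recipient); background Tobias as agent and the almanac as thing and at the warehouse as setting. Fact (1) matches that background with recipient = David — refutes (i).
Summary (ii) focuses "the almanac" (the thing); background Tobias as agent and Idris as recipient and at the warehouse as setting. No fact matches that background with a different thing, so 0.

1, 0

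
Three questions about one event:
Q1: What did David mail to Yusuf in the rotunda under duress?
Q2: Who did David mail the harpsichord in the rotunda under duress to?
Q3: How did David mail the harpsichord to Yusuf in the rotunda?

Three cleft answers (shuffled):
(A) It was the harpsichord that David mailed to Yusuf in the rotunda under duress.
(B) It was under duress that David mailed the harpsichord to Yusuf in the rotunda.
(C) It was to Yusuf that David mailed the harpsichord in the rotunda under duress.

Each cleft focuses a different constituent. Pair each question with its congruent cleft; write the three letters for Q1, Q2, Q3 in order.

ACB

Q1 asks about the direct object; cleft (A) focuses "the harpsichord", which is the direct object — so Q1 → A.
Q2 asks about the recipient; cleft (C) focuses "to Yusuf", which is the recipient — so Q2 → C.
Q3 asks about the manner; cleft (B) focuses "under duress", which is the manner — so Q3 → B.
Mapping: Q1→A, Q2→C, Q3→B.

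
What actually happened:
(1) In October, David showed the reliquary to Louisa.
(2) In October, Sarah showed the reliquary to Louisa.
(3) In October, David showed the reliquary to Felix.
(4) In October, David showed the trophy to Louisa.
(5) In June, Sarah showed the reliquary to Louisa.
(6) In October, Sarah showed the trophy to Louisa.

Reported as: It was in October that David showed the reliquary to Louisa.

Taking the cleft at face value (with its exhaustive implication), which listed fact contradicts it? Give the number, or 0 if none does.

0

Focus of the cleft: "in October" (the setting). Presupposed background: agent = David, thing = the reliquary, recipient = Louisa.
The exhaustive reading says no other setting fits that background.
Every other fact differs from the presupposition on some backgrounded slot, so none challenges the exhaustivity.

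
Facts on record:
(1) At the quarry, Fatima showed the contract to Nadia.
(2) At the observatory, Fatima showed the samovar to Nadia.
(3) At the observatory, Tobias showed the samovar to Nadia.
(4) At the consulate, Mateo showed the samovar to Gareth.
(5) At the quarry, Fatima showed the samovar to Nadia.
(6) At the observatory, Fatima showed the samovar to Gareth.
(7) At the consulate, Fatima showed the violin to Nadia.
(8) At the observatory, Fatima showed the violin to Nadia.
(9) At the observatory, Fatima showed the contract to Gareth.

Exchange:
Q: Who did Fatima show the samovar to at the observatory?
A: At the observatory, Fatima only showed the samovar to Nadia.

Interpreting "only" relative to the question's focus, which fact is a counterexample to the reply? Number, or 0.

6

Answering "Who did ... to ...?" puts focus on the recipient — here, "Nadia".
So "only" ranges over recipients; the rest (Fatima as agent and the samovar as thing and at the observatory as setting) is presupposed.
Fact (6) shares the background with a different recipient (Gareth) — counterexample.
(Fact (5) would refute a reading with focus on the setting — but that is not what the question asks.)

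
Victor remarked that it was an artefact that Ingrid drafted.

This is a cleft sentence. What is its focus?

In an it-cleft "It was X that/who ...", the clefted constituent X is the focus; the that/who-clause expresses the presupposed open proposition.
Here the focus is "an artefact". The backgrounded (presupposed) material includes "Ingrid".

an artefact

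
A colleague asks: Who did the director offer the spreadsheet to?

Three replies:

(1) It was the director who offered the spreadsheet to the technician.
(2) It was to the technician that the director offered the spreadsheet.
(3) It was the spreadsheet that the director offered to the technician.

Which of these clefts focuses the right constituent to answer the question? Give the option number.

The question word "who" targets the recipient.
Option (1) clefts "the director" — the subject (agent), not what was asked.
Option (2) clefts "to the technician" — that matches what the question asks about.
Option (3) clefts "the spreadsheet" — the direct object, not what was asked.
So the congruent reply is (2).

2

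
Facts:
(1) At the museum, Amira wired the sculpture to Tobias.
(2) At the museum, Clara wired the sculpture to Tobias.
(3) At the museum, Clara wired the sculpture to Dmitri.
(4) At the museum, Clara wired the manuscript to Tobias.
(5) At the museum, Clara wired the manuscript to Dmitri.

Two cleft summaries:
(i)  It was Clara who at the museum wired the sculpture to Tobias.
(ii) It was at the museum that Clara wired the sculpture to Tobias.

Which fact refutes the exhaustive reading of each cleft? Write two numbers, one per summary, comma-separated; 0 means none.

Summary (i) focuses "Clara" (the agent); background same thing, recipient, setting (the sculpture / Tobias / at the museum). Fact (1) matches that background with agent = Amira — refutes (i).
Summary (ii) focuses "at the museum" (the setting); background same agent, thing, recipient (Clara / the sculpture / Tobias). No fact matches that background with a different setting, so 0.

1, 0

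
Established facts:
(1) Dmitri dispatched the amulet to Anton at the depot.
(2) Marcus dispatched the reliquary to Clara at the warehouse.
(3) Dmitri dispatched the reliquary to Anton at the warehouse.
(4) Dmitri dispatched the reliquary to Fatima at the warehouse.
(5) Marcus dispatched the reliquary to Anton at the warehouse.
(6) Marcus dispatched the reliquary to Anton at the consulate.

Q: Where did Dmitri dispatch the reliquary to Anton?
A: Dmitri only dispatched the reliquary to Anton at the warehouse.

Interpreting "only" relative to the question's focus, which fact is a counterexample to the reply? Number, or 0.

0

Answering "Where did ...?" puts focus on the setting — here, "at the warehouse".
"Only" then excludes alternative settings while the background — agent = Dmitri, thing = the reliquary, recipient = Anton — is held fixed.
No fact keeps agent = Dmitri, thing = the reliquary, recipient = Anton while changing the setting; every other fact differs on something backgrounded. The reply stands.
(Fact (4) would refute a reading with focus on the recipient — but that is not what the question asks.)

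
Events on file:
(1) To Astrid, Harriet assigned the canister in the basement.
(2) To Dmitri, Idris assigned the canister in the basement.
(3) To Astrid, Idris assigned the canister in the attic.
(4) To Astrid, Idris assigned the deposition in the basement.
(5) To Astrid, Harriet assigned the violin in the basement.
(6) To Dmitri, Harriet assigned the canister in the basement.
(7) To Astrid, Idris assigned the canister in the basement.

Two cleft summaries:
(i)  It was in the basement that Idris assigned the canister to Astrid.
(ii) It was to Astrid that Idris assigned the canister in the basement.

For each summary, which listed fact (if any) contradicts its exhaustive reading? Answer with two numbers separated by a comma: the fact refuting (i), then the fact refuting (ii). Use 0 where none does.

3, 2

Summary (i) focuses "in the basement" (the setting); background agent = Idris, thing = the canister, recipient = Astrid. Fact (3) matches that background with setting = in the attic — refutes (i).
Summary (ii) focuses "Astrid" (the recipient); background agent = Idris, thing = the canister, setting = in the basement. Fact (2) matches that background with recipient = Dmitri — refutes (ii).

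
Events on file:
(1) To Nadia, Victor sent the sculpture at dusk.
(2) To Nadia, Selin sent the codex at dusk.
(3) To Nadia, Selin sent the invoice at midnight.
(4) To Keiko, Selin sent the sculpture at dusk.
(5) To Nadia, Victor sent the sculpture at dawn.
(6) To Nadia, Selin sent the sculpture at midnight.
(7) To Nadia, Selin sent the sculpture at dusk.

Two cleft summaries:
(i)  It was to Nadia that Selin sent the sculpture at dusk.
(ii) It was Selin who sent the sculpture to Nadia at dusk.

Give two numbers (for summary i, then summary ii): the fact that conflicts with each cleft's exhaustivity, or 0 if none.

4, 1

(i): focus "Nadia". Looking for same agent, thing, setting (Selin / the sculpture / at dusk) with some other recipient — fact (4) has Keiko there. Refuted.
(ii): focus "Selin". Looking for same thing, recipient, setting (the sculpture / Nadia / at dusk) with some other agent — fact (1) has Victor there. Refuted.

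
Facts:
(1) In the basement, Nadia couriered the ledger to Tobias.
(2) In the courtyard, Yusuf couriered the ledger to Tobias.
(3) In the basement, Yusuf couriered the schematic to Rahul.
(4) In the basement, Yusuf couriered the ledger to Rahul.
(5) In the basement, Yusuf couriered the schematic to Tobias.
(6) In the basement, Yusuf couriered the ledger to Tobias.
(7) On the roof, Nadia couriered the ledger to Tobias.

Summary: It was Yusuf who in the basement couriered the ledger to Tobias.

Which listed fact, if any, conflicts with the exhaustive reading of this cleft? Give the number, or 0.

1

The cleft puts "Yusuf" in focus and presupposes the open proposition with the ledger as thing and Tobias as recipient and in the basement as setting.
Exhaustivity: Yusuf is the only agent satisfying that background.
But fact (1) also has the ledger as thing and Tobias as recipient and in the basement as setting, with agent = Nadia — so the exhaustive reading fails.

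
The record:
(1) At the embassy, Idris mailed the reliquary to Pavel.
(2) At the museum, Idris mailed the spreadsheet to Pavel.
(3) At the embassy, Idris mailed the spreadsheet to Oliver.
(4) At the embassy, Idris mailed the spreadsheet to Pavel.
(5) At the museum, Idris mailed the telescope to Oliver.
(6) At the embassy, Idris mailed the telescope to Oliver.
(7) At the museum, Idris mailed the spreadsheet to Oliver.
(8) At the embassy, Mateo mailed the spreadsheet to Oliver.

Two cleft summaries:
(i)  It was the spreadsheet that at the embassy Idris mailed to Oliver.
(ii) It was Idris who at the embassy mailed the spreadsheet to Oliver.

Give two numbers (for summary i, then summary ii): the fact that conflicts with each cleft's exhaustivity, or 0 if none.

6, 8

(i): focus "the spreadsheet". Looking for same agent, recipient, setting (Idris / Oliver / at the embassy) with some other thing — fact (6) has the telescope there. Refuted.
(ii): focus "Idris". Looking for same thing, recipient, setting (the spreadsheet / Oliver / at the embassy) with some other agent — fact (8) has Mateo there. Refuted.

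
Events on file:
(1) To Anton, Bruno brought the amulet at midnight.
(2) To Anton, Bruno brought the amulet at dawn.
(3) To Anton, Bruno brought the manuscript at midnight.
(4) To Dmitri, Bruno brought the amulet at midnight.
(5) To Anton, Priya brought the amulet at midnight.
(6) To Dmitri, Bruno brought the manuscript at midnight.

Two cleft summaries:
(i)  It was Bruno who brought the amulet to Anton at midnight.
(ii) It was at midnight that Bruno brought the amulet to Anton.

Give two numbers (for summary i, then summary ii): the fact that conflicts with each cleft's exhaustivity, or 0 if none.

5, 2

(i): focus "Bruno". Looking for the amulet as thing and Anton as recipient and at midnight as setting with some other agent — fact (5) has Priya there. Refuted.
(ii): focus "at midnight". Looking for Bruno as agent and the amulet as thing and Anton as recipient with some other setting — fact (2) has at dawn there. Refuted.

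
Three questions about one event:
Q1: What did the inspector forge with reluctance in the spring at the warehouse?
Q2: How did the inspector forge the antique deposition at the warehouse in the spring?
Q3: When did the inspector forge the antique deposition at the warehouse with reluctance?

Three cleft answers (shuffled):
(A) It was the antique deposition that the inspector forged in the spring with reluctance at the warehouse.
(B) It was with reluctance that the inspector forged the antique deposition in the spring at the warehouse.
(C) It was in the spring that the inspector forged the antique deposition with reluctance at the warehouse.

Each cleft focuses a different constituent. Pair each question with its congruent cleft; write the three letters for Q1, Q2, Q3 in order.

ABC

Q1 asks about the direct object; cleft (A) focuses "the antique deposition", which is the direct object — so Q1 → A.
Q2 asks about the manner; cleft (B) focuses "with reluctance", which is the manner — so Q2 → B.
Q3 asks about the time; cleft (C) focuses "in the spring", which is the time — so Q3 → C.
Mapping: Q1→A, Q2→B, Q3→C.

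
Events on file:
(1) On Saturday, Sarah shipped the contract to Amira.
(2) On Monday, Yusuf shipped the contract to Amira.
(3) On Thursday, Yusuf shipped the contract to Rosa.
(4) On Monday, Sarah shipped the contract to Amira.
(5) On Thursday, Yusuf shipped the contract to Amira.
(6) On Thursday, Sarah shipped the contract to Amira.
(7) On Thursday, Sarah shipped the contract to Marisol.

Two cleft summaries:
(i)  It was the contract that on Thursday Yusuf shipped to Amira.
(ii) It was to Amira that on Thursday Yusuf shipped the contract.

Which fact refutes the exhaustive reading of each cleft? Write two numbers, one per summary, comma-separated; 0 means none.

0, 3

(i): focus "the contract". No fact shares Yusuf as agent and Amira as recipient and on Thursday as setting with a different thing. 0.
(ii): focus "Amira". Looking for Yusuf as agent and the contract as thing and on Thursday as setting with some other recipient — fact (3) has Rosa there. Refuted.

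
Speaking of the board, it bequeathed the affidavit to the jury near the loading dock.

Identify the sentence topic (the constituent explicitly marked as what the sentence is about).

the board

The construction explicitly marks "the board" as what the sentence is about — the topic.
The remainder of the clause is the comment (what is said about the topic).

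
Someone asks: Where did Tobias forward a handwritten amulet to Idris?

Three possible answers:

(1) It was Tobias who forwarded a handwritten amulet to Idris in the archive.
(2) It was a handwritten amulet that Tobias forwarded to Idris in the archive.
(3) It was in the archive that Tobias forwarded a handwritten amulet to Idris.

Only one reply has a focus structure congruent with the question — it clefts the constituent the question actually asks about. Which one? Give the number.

The question word "where" targets the location.
Option (1) clefts "Tobias" — the subject (agent), not what was asked.
Option (2) clefts "a handwritten amulet" — the direct object, not what was asked.
Option (3) clefts "in the archive" — that matches what the question asks about.
So the congruent reply is (3).

3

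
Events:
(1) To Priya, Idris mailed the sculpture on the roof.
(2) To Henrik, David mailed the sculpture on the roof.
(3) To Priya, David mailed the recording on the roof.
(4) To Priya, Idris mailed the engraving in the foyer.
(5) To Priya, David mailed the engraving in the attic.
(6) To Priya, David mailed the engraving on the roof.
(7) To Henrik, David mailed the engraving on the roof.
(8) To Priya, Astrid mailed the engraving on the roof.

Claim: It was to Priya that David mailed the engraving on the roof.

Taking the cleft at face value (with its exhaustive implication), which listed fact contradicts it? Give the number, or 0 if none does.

The cleft puts "Priya" in focus and presupposes the open proposition with agent = David, thing = the engraving, setting = on the roof.
The exhaustive reading says no other recipient fits that background.
Fact (7) shares the background but with recipient = Henrik; exhaustivity is violated.

7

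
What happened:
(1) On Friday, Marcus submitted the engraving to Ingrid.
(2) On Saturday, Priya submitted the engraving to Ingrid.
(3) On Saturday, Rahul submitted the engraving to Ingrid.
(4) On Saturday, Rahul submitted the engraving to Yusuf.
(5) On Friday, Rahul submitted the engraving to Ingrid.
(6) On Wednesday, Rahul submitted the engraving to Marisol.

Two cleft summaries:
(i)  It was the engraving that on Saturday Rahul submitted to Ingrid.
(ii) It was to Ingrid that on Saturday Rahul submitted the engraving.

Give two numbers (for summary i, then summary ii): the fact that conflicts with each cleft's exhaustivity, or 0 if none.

(i): focus "the engraving". No fact shares Rahul as agent and Ingrid as recipient and on Saturday as setting with a different thing. 0.
(ii): focus "Ingrid". Looking for Rahul as agent and the engraving as thing and on Saturday as setting with some other recipient — fact (4) has Yusuf there. Refuted.

0, 4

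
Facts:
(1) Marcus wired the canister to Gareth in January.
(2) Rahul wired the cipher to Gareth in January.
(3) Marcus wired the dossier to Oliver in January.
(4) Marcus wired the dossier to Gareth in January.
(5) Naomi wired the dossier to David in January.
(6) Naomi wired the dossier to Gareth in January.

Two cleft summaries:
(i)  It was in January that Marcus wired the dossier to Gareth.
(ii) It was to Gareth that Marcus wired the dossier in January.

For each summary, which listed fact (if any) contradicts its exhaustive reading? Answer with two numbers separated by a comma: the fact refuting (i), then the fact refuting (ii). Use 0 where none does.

Summary (i) focuses "in January" (the setting); background agent = Marcus, thing = the dossier, recipient = Gareth. No fact matches that background with a different setting, so 0.
Summary (ii) focuses "Gareth" (the recipient); background agent = Marcus, thing = the dossier, setting = in January. Fact (3) matches that background with recipient = Oliver — refutes (ii).

0, 3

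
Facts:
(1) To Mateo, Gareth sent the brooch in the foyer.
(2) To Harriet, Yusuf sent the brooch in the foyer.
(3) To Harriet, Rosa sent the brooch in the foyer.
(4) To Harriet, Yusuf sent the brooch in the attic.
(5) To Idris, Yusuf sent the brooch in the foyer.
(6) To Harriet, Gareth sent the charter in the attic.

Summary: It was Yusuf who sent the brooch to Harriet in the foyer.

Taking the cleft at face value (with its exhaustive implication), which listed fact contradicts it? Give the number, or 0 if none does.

Focus of the cleft: "Yusuf" (the agent). Presupposed background: same thing, recipient, setting (the brooch / Harriet / in the foyer).
Exhaustivity: Yusuf is the only agent satisfying that background.
Fact (3) shares the background but with agent = Rosa; exhaustivity is violated.

3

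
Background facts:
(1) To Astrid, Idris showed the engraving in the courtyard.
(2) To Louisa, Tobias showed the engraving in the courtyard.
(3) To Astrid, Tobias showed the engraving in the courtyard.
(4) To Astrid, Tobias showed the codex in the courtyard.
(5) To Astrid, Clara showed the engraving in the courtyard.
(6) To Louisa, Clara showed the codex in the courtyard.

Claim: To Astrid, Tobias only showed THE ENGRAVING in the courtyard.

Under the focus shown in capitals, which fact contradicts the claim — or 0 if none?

4

Focus (in capitals) is "the engraving" — the thing. "Only" excludes alternative things while holding fixed agent = Tobias, recipient = Astrid, setting = in the courtyard.
Fact (4) matches on agent = Tobias, recipient = Astrid, setting = in the courtyard, but has thing = the codex instead. That refutes the claim.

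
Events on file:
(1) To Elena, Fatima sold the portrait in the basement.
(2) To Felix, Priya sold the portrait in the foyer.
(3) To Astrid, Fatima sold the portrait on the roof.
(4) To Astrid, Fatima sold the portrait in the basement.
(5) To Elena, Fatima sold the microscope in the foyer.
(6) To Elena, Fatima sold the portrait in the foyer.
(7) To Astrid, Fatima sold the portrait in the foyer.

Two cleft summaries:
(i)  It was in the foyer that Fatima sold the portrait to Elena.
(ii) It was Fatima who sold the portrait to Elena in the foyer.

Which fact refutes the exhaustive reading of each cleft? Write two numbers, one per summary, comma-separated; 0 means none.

1, 0

(i): focus "in the foyer". Looking for Fatima as agent and the portrait as thing and Elena as recipient with some other setting — fact (1) has in the basement there. Refuted.
(ii): focus "Fatima". No fact shares the portrait as thing and Elena as recipient and in the foyer as setting with a different agent. 0.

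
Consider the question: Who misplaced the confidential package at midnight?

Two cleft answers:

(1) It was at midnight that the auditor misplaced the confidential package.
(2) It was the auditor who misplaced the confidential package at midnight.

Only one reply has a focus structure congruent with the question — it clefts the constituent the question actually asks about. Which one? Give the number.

2

The question word "who" targets the subject (agent).
Option (1) clefts "at midnight" — the time, not what was asked.
Option (2) clefts "the auditor" — that matches what the question asks about.
So the congruent reply is (2).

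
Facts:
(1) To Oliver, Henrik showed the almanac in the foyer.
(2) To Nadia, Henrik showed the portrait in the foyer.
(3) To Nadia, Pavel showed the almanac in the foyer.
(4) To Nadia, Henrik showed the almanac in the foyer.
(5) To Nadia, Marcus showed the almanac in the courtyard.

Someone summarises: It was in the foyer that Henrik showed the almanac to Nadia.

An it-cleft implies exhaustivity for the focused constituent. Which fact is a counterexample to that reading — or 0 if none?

The cleft puts "in the foyer" in focus and presupposes the open proposition with Henrik as agent and the almanac as thing and Nadia as recipient.
Exhaustivity: in the foyer is the only setting satisfying that background.
No listed fact matches the background with a different setting. Exhaustivity holds.

0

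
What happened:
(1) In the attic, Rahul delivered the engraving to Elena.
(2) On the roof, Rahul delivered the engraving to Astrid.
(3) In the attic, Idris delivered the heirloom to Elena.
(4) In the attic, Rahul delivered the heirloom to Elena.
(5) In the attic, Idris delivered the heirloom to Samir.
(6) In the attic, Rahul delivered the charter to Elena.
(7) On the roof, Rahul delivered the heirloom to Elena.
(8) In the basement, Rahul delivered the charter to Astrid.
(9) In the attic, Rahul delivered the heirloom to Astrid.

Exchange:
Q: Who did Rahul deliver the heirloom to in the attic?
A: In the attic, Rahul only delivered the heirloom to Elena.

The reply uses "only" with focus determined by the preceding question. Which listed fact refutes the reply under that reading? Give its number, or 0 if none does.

The question "Who did ... to ...?" targets the recipient, so in the reply the focus falls on "Elena".
So "only" ranges over recipients; the rest (Rahul as agent and the heirloom as thing and in the attic as setting) is presupposed.
Fact (9) shares the background with a different recipient (Astrid) — counterexample.
(Fact (7) would refute a reading with focus on the setting — but that is not what the question asks.)

9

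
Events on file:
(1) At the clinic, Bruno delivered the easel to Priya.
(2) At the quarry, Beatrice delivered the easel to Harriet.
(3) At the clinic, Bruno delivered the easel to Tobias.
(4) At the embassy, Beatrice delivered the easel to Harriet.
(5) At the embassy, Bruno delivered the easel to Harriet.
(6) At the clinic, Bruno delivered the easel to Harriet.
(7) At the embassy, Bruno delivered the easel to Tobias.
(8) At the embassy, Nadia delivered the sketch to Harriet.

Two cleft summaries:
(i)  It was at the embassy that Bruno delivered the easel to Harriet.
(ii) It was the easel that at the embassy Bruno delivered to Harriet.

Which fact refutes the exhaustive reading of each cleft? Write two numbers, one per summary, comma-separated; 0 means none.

(i): focus "at the embassy". Looking for same agent, thing, recipient (Bruno / the easel / Harriet) with some other setting — fact (6) has at the clinic there. Refuted.
(ii): focus "the easel". No fact shares same agent, recipient, setting (Bruno / Harriet / at the embassy) with a different thing. 0.

6, 0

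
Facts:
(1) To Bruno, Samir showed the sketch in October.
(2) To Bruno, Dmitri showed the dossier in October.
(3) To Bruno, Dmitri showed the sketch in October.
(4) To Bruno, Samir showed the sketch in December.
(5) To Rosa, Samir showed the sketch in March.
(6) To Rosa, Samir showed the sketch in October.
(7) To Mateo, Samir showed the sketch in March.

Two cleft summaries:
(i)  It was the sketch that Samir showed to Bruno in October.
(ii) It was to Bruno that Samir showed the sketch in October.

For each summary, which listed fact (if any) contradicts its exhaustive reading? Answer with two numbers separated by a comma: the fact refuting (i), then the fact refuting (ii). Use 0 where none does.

0, 6

(i): focus "the sketch". No fact shares same agent, recipient, setting (Samir / Bruno / in October) with a different thing. 0.
(ii): focus "Bruno". Looking for same agent, thing, setting (Samir / the sketch / in October) with some other recipient — fact (6) has Rosa there. Refuted.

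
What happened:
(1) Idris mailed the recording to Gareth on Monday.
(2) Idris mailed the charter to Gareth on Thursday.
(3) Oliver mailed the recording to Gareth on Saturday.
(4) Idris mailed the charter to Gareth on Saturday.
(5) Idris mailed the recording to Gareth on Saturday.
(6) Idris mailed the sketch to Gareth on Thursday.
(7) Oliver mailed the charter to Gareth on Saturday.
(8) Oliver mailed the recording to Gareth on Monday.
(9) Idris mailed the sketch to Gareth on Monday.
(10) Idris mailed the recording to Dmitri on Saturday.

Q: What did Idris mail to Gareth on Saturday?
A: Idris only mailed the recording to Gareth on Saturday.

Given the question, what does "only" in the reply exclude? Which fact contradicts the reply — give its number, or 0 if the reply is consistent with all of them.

4

The question "What did ...?" targets the thing, so in the reply the focus falls on "the recording".
"Only" then excludes alternative things while the background — same agent, recipient, setting (Idris / Gareth / on Saturday) — is held fixed.
Fact (4) shares the background with a different thing (the charter) — counterexample.
(Fact (1) would refute a reading with focus on the setting — but that is not what the question asks.)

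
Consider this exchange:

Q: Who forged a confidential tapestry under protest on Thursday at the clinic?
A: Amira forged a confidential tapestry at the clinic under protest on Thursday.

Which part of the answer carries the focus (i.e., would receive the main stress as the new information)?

The wh-word "who" asks about the subject (agent).
In the answer, "a confidential tapestry", "under protest", "at the clinic" and "on Thursday" are given — repeated from the question.
The constituent filling the subject (agent) gap is "Amira"; that is the focus and would carry nuclear stress.

Amira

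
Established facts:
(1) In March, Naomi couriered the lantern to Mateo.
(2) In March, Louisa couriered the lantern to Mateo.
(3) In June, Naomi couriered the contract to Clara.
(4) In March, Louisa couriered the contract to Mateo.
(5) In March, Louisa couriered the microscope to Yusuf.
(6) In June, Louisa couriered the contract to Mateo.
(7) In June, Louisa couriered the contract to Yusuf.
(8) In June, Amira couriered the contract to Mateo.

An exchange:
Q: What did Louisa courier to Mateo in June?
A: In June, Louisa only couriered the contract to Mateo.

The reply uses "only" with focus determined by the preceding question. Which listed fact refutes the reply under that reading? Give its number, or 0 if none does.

0

The question "What did ...?" targets the thing, so in the reply the focus falls on "the contract".
So "only" ranges over things; the rest (same agent, recipient, setting (Louisa / Mateo / in June)) is presupposed.
No fact keeps same agent, recipient, setting (Louisa / Mateo / in June) while changing the thing; every other fact differs on something backgrounded. The reply stands.
(Fact (7) would refute a reading with focus on the recipient — but that is not what the question asks.)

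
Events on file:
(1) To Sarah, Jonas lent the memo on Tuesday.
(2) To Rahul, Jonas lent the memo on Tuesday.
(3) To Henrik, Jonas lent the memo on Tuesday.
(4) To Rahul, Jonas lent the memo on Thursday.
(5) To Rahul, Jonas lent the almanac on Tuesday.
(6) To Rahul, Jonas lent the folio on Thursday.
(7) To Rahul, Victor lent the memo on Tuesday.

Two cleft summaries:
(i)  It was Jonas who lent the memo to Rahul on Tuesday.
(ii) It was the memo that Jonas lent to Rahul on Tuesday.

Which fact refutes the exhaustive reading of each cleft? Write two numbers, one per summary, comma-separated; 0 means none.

7, 5

(i): focus "Jonas". Looking for the memo as thing and Rahul as recipient and on Tuesday as setting with some other agent — fact (7) has Victor there. Refuted.
(ii): focus "the memo". Looking for Jonas as agent and Rahul as recipient and on Tuesday as setting with some other thing — fact (5) has the almanac there. Refuted.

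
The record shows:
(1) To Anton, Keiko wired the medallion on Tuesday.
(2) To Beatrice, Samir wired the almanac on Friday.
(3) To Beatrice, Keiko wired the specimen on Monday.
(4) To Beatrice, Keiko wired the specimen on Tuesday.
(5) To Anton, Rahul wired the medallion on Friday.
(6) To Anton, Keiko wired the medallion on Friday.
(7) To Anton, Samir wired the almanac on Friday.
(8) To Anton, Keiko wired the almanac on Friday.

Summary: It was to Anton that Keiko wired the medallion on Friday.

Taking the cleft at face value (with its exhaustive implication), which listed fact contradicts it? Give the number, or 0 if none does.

Focus of the cleft: "Anton" (the recipient). Presupposed background: Keiko as agent and the medallion as thing and on Friday as setting.
Exhaustivity: Anton is the only recipient satisfying that background.
Every other fact differs from the presupposition on some backgrounded slot, so none challenges the exhaustivity.

0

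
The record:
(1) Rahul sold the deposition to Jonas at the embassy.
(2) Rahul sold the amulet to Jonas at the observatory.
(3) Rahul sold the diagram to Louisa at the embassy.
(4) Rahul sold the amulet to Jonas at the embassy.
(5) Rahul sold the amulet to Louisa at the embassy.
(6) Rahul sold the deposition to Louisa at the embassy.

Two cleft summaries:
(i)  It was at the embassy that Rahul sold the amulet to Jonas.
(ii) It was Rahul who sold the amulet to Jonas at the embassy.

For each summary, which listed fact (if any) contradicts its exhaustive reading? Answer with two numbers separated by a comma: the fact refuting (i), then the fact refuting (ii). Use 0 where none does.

Summary (i) focuses "at the embassy" (the setting); background same agent, thing, recipient (Rahul / the amulet / Jonas). Fact (2) matches that background with setting = at the observatory — refutes (i).
Summary (ii) focuses "Rahul" (the agent); background same thing, recipient, setting (the amulet / Jonas / at the embassy). No fact matches that background with a different agent, so 0.

2, 0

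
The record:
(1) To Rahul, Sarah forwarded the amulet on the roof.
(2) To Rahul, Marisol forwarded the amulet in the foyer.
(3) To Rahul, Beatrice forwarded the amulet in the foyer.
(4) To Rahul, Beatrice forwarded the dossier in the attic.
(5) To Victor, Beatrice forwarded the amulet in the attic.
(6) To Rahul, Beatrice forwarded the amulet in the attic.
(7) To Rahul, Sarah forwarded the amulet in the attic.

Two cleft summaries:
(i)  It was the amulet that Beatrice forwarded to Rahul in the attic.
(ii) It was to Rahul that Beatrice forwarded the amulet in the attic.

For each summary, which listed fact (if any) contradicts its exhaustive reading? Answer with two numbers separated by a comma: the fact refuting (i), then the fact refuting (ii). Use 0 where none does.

4, 5

(i): focus "the amulet". Looking for same agent, recipient, setting (Beatrice / Rahul / in the attic) with some other thing — fact (4) has the dossier there. Refuted.
(ii): focus "Rahul". Looking for same agent, thing, setting (Beatrice / the amulet / in the attic) with some other recipient — fact (5) has Victor there. Refuted.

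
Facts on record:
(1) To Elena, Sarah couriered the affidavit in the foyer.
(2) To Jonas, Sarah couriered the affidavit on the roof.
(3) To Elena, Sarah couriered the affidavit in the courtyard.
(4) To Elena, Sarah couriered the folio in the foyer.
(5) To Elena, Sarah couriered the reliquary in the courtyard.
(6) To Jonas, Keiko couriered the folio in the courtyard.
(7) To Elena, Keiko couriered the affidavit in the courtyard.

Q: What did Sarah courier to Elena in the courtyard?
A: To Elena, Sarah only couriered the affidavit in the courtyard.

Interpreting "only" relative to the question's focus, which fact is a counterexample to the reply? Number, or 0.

5

Answering "What did ...?" puts focus on the thing — here, "the affidavit".
So "only" ranges over things; the rest (agent = Sarah, recipient = Elena, setting = in the courtyard) is presupposed.
Fact (5) shares the background with a different thing (the reliquary) — counterexample.
(Fact (1) would refute a reading with focus on the setting — but that is not what the question asks.)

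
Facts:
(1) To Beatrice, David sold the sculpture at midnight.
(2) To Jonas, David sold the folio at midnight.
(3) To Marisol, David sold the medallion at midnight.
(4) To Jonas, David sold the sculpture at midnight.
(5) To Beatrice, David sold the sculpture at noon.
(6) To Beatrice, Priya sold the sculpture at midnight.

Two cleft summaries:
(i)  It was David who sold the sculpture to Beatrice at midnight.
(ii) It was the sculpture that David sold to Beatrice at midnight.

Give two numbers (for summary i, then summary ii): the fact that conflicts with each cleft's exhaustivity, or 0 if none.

(i): focus "David". Looking for the sculpture as thing and Beatrice as recipient and at midnight as setting with some other agent — fact (6) has Priya there. Refuted.
(ii): focus "the sculpture". No fact shares David as agent and Beatrice as recipient and at midnight as setting with a different thing. 0.

6, 0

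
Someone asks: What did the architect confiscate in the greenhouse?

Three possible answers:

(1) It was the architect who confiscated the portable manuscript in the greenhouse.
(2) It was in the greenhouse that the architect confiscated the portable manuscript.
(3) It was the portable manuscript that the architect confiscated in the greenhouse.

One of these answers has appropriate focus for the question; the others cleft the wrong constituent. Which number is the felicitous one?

The question word "what" targets the direct object.
Option (1) clefts "the architect" — the subject (agent), not what was asked.
Option (2) clefts "in the greenhouse" — the location, not what was asked.
Option (3) clefts "the portable manuscript" — that matches what the question asks about.
So the congruent reply is (3).

3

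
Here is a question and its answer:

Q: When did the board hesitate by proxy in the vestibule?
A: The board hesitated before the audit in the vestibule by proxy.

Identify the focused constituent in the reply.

before the audit

The wh-word "when" asks about the time.
In the answer, "the board", "by proxy" and "in the vestibule" are given — repeated from the question.
The constituent filling the time gap is "before the audit"; that is the focus and would carry nuclear stress.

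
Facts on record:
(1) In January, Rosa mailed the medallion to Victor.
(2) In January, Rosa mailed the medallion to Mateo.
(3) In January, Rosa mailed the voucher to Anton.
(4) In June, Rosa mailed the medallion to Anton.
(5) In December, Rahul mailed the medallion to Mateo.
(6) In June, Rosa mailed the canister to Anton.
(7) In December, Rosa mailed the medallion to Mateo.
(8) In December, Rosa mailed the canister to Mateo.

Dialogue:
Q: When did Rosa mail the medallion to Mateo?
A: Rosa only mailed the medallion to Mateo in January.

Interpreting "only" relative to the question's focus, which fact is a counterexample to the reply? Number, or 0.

The question "When did ...?" targets the setting, so in the reply the focus falls on "in January".
"Only" then excludes alternative settings while the background — same agent, thing, recipient (Rosa / the medallion / Mateo) — is held fixed.
Fact (7) shares the background with a different setting (in December) — counterexample.
(Fact (1) would refute a reading with focus on the recipient — but that is not what the question asks.)

7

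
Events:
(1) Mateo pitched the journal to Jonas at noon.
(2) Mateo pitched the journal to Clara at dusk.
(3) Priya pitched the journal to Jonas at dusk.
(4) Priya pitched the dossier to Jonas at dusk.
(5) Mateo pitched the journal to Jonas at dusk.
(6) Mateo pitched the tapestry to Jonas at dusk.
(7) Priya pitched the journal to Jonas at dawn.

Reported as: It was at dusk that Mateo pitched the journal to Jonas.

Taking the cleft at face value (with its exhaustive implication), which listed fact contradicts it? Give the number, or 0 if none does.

1

The cleft puts "at dusk" in focus and presupposes the open proposition with Mateo as agent and the journal as thing and Jonas as recipient.
The exhaustive reading says no other setting fits that background.
But fact (1) also has Mateo as agent and the journal as thing and Jonas as recipient, with setting = at noon — so the exhaustive reading fails.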